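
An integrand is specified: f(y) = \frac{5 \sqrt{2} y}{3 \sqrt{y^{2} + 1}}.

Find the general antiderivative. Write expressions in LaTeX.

F(y) = \frac{5 \sqrt{2} \sqrt{y^{2} + 1}}{3} + C

f matches the chain-rule pattern g'(h)*h' with inner function h(y) = 2 y^{2} + 2; substituting u = h(y) collapses the integral.
Check: d/dy[\frac{5 \sqrt{2} \sqrt{y^{2} + 1}}{3}] = \frac{5 \sqrt{2} y}{3 \sqrt{y^{2} + 1}} = f(y).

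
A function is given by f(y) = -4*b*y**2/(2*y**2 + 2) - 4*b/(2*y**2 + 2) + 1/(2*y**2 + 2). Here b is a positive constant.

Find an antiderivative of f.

The integrand splits into summands that can be handled one at a time.
Check: d/dy[-2*b*y + atan(y)/2] = (-4*b*y**2 - 4*b + 1)/(2*y**2 + 2), which equals f(y).

An antiderivative is F(y) = -2*b*y + atan(y)/2.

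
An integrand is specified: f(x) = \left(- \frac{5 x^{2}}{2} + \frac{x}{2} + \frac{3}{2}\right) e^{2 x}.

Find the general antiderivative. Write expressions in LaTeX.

f has the shape u'v + uv' for u = - \frac{5 x^{2}}{4} + \frac{3 x}{2} and v = e^{2 x} — it is the derivative of the product u*v.
Check: d/dx[\frac{x \left(6 - 5 x\right) e^{2 x}}{4}] = - \frac{5 x^{2} e^{2 x}}{2} + \frac{x e^{2 x}}{2} + \frac{3 e^{2 x}}{2}, which equals f(x).

F(x) = \frac{x \left(6 - 5 x\right) e^{2 x}}{4} + C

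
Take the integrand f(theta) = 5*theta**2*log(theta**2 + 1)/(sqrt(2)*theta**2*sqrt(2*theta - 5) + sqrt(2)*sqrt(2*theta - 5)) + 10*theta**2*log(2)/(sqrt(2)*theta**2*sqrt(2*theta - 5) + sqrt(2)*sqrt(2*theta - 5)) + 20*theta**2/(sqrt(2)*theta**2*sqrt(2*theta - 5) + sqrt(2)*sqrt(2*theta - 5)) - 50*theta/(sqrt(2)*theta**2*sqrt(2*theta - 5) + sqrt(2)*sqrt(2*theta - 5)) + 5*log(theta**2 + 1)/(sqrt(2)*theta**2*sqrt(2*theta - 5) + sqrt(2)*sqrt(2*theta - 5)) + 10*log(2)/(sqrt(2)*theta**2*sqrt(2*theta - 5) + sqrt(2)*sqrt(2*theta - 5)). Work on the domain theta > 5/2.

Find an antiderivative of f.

Recognize the product-rule pattern: f = u'v + uv' with u = 5*sqrt(theta - 5/2), v = log(4*theta**2 + 4), so integration by parts undoes it.
Check: d/dtheta[5*sqrt(theta - 5/2)*log(4*theta**2 + 4)] = (5*theta**2*log(theta**2 + 1) + 10*theta**2*log(2) + 20*theta**2 - 50*theta + 5*log(theta**2 + 1) + 10*log(2))/(sqrt(2)*theta**2*sqrt(2*theta - 5) + sqrt(2)*sqrt(2*theta - 5)), which equals f(theta).

An antiderivative is F(theta) = 5*sqrt(theta - 5/2)*log(4*theta**2 + 4).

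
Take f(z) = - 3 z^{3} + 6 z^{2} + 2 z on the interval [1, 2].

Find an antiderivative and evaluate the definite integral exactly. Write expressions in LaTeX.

Antiderivative: F(z) = - \frac{3 z^{4}}{4} + 2 z^{3} + z^{2}; value = \frac{23}{4}

The integrand splits into summands that can be handled one at a time.
F(z) = - \frac{3 z^{4}}{4} + 2 z^{3} + z^{2} is an antiderivative of f.
Check: d/dz[- \frac{3 z^{4}}{4} + 2 z^{3} + z^{2}] = - 3 z^{3} + 6 z^{2} + 2 z = f(z).
F(2) = 8; F(1) = \frac{9}{4}.
Integral = F(2) - F(1) = \frac{23}{4}.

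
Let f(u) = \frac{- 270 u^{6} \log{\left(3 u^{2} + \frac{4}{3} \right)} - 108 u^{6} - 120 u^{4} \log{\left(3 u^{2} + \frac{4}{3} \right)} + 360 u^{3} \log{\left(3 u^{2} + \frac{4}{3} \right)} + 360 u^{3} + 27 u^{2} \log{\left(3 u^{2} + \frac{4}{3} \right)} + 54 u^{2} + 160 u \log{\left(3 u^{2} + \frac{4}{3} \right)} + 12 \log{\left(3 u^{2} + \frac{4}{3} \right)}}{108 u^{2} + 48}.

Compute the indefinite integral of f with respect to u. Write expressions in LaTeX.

F(u) = \left(- \frac{u^{5}}{2} + \frac{5 u^{2}}{3} + \frac{u}{4}\right) \log{\left(3 u^{2} + \frac{4}{3} \right)} + C

f has the shape v'r + vr' for v = - \frac{u^{5}}{2} + \frac{5 u^{2}}{3} + \frac{u}{4} and r = \log{\left(3 u^{2} + \frac{4}{3} \right)} — it is the derivative of the product v*r.
Check: d/du[\left(- \frac{u^{5}}{2} + \frac{5 u^{2}}{3} + \frac{u}{4}\right) \log{\left(3 u^{2} + \frac{4}{3} \right)}] = \frac{- 270 u^{6} \log{\left(3 u^{2} + \frac{4}{3} \right)} - 108 u^{6} - 120 u^{4} \log{\left(3 u^{2} + \frac{4}{3} \right)} + 360 u^{3} \log{\left(3 u^{2} + \frac{4}{3} \right)} + 360 u^{3} + 27 u^{2} \log{\left(3 u^{2} + \frac{4}{3} \right)} + 54 u^{2} + 160 u \log{\left(3 u^{2} + \frac{4}{3} \right)} + 12 \log{\left(3 u^{2} + \frac{4}{3} \right)}}{108 u^{2} + 48} = f(u).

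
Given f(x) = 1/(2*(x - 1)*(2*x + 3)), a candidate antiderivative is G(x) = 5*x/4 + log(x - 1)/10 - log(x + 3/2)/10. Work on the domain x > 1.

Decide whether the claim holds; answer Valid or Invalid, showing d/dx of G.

d/dx[G] = (10*x**2 + 5*x - 13)/(8*x**2 + 4*x - 12)
d/dx[G] - f(x) = 5/4 != 0.

Invalid: d/dx[G] - f = 5/4, which is not 0.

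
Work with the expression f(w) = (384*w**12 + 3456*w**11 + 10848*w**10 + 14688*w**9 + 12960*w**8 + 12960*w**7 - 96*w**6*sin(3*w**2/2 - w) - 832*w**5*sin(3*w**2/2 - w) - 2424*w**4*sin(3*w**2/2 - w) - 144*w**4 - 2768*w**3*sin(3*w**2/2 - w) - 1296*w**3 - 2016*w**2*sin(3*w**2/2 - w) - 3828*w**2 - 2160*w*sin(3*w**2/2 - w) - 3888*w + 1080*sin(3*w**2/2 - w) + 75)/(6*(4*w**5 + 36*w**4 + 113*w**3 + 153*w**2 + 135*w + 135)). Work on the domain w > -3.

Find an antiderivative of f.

Since d/dw undoes antidifferentiation here, F'(w) = f(w) is required of F(w).
Check: d/dw[2*w**8 - 3*log(2*w**2 + 5/2) + 4*cos(3*w**2/2 - w)/3 - 5/(4*(w + 3)**2)] = (384*w**12 + 3456*w**11 + 10848*w**10 + 14688*w**9 + 12960*w**8 + 12960*w**7 - 96*w**6*sin(3*w**2/2 - w) - 832*w**5*sin(3*w**2/2 - w) - 2424*w**4*sin(3*w**2/2 - w) - 144*w**4 - 2768*w**3*sin(3*w**2/2 - w) - 1296*w**3 - 2016*w**2*sin(3*w**2/2 - w) - 3828*w**2 - 2160*w*sin(3*w**2/2 - w) - 3888*w + 1080*sin(3*w**2/2 - w) + 75)/(24*w**5 + 216*w**4 + 678*w**3 + 918*w**2 + 810*w + 810), which equals f(w).

An antiderivative is F(w) = 2*w**8 - 3*log(2*w**2 + 5/2) + 4*cos(3*w**2/2 - w)/3 - 5/(4*(w + 3)**2).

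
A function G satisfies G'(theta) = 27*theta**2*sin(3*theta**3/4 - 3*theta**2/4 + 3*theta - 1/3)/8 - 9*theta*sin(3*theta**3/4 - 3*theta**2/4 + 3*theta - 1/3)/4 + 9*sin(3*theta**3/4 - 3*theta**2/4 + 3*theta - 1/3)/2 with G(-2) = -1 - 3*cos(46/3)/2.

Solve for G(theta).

G(theta) = -3*cos(3*theta**3/4 - 3*theta**2/4 + 3*theta - 1/3)/2 - 1

The substitution u = 3*theta**3/4 - 3*theta**2/4 + 3*theta - 1/3 works: G'(theta) is exactly (dG/du)*(du/dtheta) for that inner function.
A general antiderivative is -3*cos(3*theta**3/4 - 3*theta**2/4 + 3*theta - 1/3)/2 + C.
The condition gives C = -1 - 3*cos(46/3)/2 - (-3*cos(46/3)/2) = -1.
So G(theta) = -3*cos(3*theta**3/4 - 3*theta**2/4 + 3*theta - 1/3)/2 - 1.
Check: d/dtheta[-3*cos(3*theta**3/4 - 3*theta**2/4 + 3*theta - 1/3)/2 - 1] = 27*theta**2*sin(3*theta**3/4 - 3*theta**2/4 + 3*theta - 1/3)/8 - 9*theta*sin(3*theta**3/4 - 3*theta**2/4 + 3*theta - 1/3)/4 + 9*sin(3*theta**3/4 - 3*theta**2/4 + 3*theta - 1/3)/2 = G'(theta).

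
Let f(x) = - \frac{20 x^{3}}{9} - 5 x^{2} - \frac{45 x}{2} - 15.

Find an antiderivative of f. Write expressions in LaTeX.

f matches the chain-rule pattern g'(h)*h' with inner function h(x) = - \frac{x^{2}}{3} - \frac{x}{2} - 3; substituting u = h(x) collapses the integral.
Check: d/dx[- \frac{5 \left(2 x^{2} + 3 x + 18\right)^{2}}{36}] = - \frac{20 x^{3}}{9} - 5 x^{2} - \frac{45 x}{2} - 15 = f(x).

An antiderivative is F(x) = - \frac{5 \left(2 x^{2} + 3 x + 18\right)^{2}}{36}.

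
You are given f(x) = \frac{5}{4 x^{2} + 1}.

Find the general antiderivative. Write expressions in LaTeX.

F(x) = \frac{5 \operatorname{atan}{\left(2 x \right)}}{2} + C

Any candidate F(x) must reproduce f(x) exactly when differentiated.
Check: d/dx[\frac{5 \operatorname{atan}{\left(2 x \right)}}{2}] = \frac{5}{4 x^{2} + 1} = f(x).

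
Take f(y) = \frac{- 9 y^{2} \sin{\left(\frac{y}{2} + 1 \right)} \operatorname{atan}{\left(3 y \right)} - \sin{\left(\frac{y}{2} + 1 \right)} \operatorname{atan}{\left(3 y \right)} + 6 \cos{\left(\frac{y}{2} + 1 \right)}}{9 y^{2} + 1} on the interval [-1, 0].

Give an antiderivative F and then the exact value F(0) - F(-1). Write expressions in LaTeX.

Recognize the product-rule pattern: f = u'v + uv' with u = 2 \operatorname{atan}{\left(3 y \right)}, v = \cos{\left(\frac{y}{2} + 1 \right)}, so integration by parts undoes it.
F(y) = 2 \cos{\left(\frac{y}{2} + 1 \right)} \operatorname{atan}{\left(3 y \right)} is an antiderivative of f.
Check: d/dy[2 \cos{\left(\frac{y}{2} + 1 \right)} \operatorname{atan}{\left(3 y \right)}] = \frac{- 9 y^{2} \sin{\left(\frac{y}{2} + 1 \right)} \operatorname{atan}{\left(3 y \right)} - \sin{\left(\frac{y}{2} + 1 \right)} \operatorname{atan}{\left(3 y \right)} + 6 \cos{\left(\frac{y}{2} + 1 \right)}}{9 y^{2} + 1} = f(y).
F(0) = 0; F(-1) = - 2 \cos{\left(\frac{1}{2} \right)} \operatorname{atan}{\left(3 \right)}.
Integral = F(0) - F(-1) = 2 \cos{\left(\frac{1}{2} \right)} \operatorname{atan}{\left(3 \right)}.

Antiderivative: F(y) = 2 \cos{\left(\frac{y}{2} + 1 \right)} \operatorname{atan}{\left(3 y \right)}; value = 2 \cos{\left(\frac{1}{2} \right)} \operatorname{atan}{\left(3 \right)}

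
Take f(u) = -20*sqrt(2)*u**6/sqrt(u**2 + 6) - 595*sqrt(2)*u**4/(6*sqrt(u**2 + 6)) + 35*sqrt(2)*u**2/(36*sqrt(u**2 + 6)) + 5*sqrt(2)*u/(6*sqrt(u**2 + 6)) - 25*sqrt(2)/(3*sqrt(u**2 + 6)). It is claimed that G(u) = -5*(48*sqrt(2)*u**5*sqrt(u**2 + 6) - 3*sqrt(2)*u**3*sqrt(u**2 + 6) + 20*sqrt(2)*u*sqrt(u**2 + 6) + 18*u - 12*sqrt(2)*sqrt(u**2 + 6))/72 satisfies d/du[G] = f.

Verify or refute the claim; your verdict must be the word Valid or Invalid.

Invalid: d/du[G] - f = -5/4, which is not 0.

d/du[G] = (-720*sqrt(2)*u**6 - 3570*sqrt(2)*u**4 + 35*sqrt(2)*u**2 + 30*sqrt(2)*u - 45*sqrt(u**2 + 6) - 300*sqrt(2))/(36*sqrt(u**2 + 6))
d/du[G] - f(u) = -5/4 != 0.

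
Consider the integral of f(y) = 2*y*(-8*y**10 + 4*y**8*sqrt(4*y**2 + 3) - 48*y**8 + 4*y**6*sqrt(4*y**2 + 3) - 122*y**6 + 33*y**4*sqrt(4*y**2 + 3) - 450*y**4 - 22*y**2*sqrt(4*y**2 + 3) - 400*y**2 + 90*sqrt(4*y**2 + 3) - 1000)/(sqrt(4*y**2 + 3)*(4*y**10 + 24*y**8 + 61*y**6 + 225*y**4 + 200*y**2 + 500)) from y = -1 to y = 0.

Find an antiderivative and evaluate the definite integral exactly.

Antiderivative: F(y) = (-sqrt(4*y**2 + 3)*(2*y**4 + y**2 + 10) + (2*y**4 + y**2 + 10)*log(y**2/2 + 5/2) + 2)/(2*y**4 + y**2 + 10); value = -sqrt(3) - log(3) + 3/65 + log(5/2) + sqrt(7)

An antiderivative F(y) passes only if d/dy[F] lands on f(y) exactly.
F(y) = (-sqrt(4*y**2 + 3)*(2*y**4 + y**2 + 10) + (2*y**4 + y**2 + 10)*log(y**2/2 + 5/2) + 2)/(2*y**4 + y**2 + 10) is an antiderivative of f.
Check: d/dy[(-sqrt(4*y**2 + 3)*(2*y**4 + y**2 + 10) + (2*y**4 + y**2 + 10)*log(y**2/2 + 5/2) + 2)/(2*y**4 + y**2 + 10)] = (-16*y**11 + 8*y**9*sqrt(4*y**2 + 3) - 96*y**9 + 8*y**7*sqrt(4*y**2 + 3) - 244*y**7 + 66*y**5*sqrt(4*y**2 + 3) - 900*y**5 - 44*y**3*sqrt(4*y**2 + 3) - 800*y**3 + 180*y*sqrt(4*y**2 + 3) - 2000*y)/(4*y**10*sqrt(4*y**2 + 3) + 24*y**8*sqrt(4*y**2 + 3) + 61*y**6*sqrt(4*y**2 + 3) + 225*y**4*sqrt(4*y**2 + 3) + 200*y**2*sqrt(4*y**2 + 3) + 500*sqrt(4*y**2 + 3)), which equals f(y).
F(0) = -sqrt(3) + 1/5 + log(5/2); F(-1) = -sqrt(7) + 2/13 + log(3).
Integral = F(0) - F(-1) = -sqrt(3) - log(3) + 3/65 + log(5/2) + sqrt(7).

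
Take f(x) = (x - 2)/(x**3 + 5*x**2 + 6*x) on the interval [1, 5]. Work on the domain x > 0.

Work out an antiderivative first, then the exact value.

Antiderivative: F(x) = -log(x)/3 + 2*log(x + 2) - 5*log(x + 3)/3; value = -5*log(8)/3 - 2*log(3) - log(5)/3 + 5*log(4)/3 + 2*log(7)

The denominator factors as x*(x + 2)*(x + 3); partial fractions split f into directly integrable pieces: -5/(3*(x + 3)) + 2/(x + 2) - 1/(3*x).
F(x) = -log(x)/3 + 2*log(x + 2) - 5*log(x + 3)/3 is an antiderivative of f.
Check: d/dx[-log(x)/3 + 2*log(x + 2) - 5*log(x + 3)/3] = (x - 2)/(x**3 + 5*x**2 + 6*x) = f(x).
F(5) = -5*log(8)/3 - log(5)/3 + 2*log(7); F(1) = -5*log(4)/3 + 2*log(3).
Integral = F(5) - F(1) = -5*log(8)/3 - 2*log(3) - log(5)/3 + 5*log(4)/3 + 2*log(7).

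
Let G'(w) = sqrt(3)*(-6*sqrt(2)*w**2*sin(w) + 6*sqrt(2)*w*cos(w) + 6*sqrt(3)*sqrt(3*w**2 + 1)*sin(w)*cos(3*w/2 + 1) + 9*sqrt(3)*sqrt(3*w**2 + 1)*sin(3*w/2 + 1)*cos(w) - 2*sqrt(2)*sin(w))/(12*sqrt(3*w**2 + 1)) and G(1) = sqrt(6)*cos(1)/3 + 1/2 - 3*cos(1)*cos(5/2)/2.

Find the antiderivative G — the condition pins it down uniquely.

G(w) = -(-sqrt(6)*sqrt(3*w**2 + 1)*cos(w) + 9*cos(w)*cos(3*w/2 + 1) - 3)/6

G'(w) has the shape u'v + uv' for u = sqrt(2*w**2 + 2/3)/2 - 3*cos(3*w/2 + 1)/2 and v = cos(w) — it is the derivative of the product u*v.
A general antiderivative is -3*(-2*sqrt(2*w**2 + 2/3)/3 + 2*cos(3*w/2 + 1))*cos(w)/4 + C.
The condition gives C = sqrt(6)*cos(1)/3 + 1/2 - 3*cos(1)*cos(5/2)/2 - (sqrt(6)*cos(1)/3 - 3*cos(1)*cos(5/2)/2) = 1/2.
So G(w) = -(-sqrt(6)*sqrt(3*w**2 + 1)*cos(w) + 9*cos(w)*cos(3*w/2 + 1) - 3)/6.
Check: d/dw[-(-sqrt(6)*sqrt(3*w**2 + 1)*cos(w) + 9*cos(w)*cos(3*w/2 + 1) - 3)/6] = (-6*sqrt(6)*w**2*sin(w) + 6*sqrt(6)*w*cos(w) + 18*sqrt(3*w**2 + 1)*sin(w)*cos(3*w/2 + 1) + 27*sqrt(3*w**2 + 1)*sin(3*w/2 + 1)*cos(w) - 2*sqrt(6)*sin(w))/(12*sqrt(3*w**2 + 1)), which equals G'(w).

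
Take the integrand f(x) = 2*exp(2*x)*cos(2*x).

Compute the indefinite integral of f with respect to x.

F(x) = exp(2*x)*sin(2*x)/2 + exp(2*x)*cos(2*x)/2 + C

Recover f(x) by differentiating a candidate F(x); any mismatch rules it out.
Check: d/dx[exp(2*x)*sin(2*x)/2 + exp(2*x)*cos(2*x)/2] = 2*exp(2*x)*cos(2*x) = f(x).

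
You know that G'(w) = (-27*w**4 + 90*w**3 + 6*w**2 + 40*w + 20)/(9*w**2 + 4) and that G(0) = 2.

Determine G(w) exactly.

G(w) = -w**3 + 5*w**2 + 2*w + 2*atan(3*w/2) + 2

Since d/dw undoes antidifferentiation here, G(w) must give back the stated G'(w).
A general antiderivative is -w**3 + 5*w**2 + 2*w + 2*atan(3*w/2) + C.
The condition gives C = 2 - (0) = 2.
So G(w) = -w**3 + 5*w**2 + 2*w + 2*atan(3*w/2) + 2.
Check: d/dw[-w**3 + 5*w**2 + 2*w + 2*atan(3*w/2) + 2] = (-27*w**4 + 90*w**3 + 6*w**2 + 40*w + 20)/(9*w**2 + 4) = G'(w).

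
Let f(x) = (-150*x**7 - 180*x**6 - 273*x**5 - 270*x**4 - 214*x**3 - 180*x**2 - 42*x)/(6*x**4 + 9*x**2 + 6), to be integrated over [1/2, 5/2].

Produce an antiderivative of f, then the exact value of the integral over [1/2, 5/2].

Antiderivative: F(x) = (-3*x**2*(-5*x - 4)**2 + 4*log(2*x**4 + 3*x**2 + 2))/12; value = -1691/4 - log(23/8)/3 + log(791/8)/3

For F(x) to be correct the identity F'(x) - f(x) = 0 must hold.
F(x) = (-3*x**2*(-5*x - 4)**2 + 4*log(2*x**4 + 3*x**2 + 2))/12 is an antiderivative of f.
Check: d/dx[(-3*x**2*(-5*x - 4)**2 + 4*log(2*x**4 + 3*x**2 + 2))/12] = (-150*x**7 - 180*x**6 - 273*x**5 - 270*x**4 - 214*x**3 - 180*x**2 - 42*x)/(6*x**4 + 9*x**2 + 6) = f(x).
F(5/2) = -27225/64 + log(791/8)/3; F(1/2) = -169/64 + log(23/8)/3.
Integral = F(5/2) - F(1/2) = -1691/4 - log(23/8)/3 + log(791/8)/3.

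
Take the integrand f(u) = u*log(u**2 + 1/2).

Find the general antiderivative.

F(u) = (2*u**2*log(u**2 + 1/2) - 2*u**2 + log(2*u**2 + 1))/4 + C

Recover f(u) by differentiating a candidate F(u); any mismatch rules it out.
Check: d/du[(2*u**2*log(u**2 + 1/2) - 2*u**2 + log(2*u**2 + 1))/4] = u*log(u**2 + 1/2) = f(u).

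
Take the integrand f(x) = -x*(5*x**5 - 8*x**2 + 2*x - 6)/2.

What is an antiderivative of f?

An antiderivative is F(x) = x**2*(-15*x**5 + 42*x**2 - 14*x + 63)/42.

An antiderivative F(x) passes only if d/dx[F] lands on f(x) exactly.
Check: d/dx[x**2*(-15*x**5 + 42*x**2 - 14*x + 63)/42] = -5*x**6/2 + 4*x**3 - x**2 + 3*x, which equals f(x).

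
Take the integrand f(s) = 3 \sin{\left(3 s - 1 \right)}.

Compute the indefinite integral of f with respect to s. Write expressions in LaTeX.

F(s) = - \cos{\left(3 s - 1 \right)} + C

An antiderivative F(s) passes only if d/ds[F] lands on f(s) exactly.
Check: d/ds[- \cos{\left(3 s - 1 \right)}] = 3 \sin{\left(3 s - 1 \right)} = f(s).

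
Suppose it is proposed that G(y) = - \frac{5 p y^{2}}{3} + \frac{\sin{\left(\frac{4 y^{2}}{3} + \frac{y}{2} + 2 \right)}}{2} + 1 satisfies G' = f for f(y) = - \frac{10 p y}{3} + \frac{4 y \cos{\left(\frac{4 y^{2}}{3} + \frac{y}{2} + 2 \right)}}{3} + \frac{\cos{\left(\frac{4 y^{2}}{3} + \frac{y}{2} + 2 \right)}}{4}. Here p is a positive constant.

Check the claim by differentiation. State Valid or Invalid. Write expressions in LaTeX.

Valid - the claim checks out under differentiation.

d/dy[G] = - \frac{10 p y}{3} + \frac{4 y \cos{\left(\frac{4 y^{2}}{3} + \frac{y}{2} + 2 \right)}}{3} + \frac{\cos{\left(\frac{4 y^{2}}{3} + \frac{y}{2} + 2 \right)}}{4}
This equals f(y) exactly, so the claim holds.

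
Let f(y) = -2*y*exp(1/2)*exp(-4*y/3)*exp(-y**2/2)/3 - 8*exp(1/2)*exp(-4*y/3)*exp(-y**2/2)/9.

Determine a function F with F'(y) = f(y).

An antiderivative is F(y) = 2*exp(-y**2/2 - 4*y/3 + 1/2)/3.

f matches the chain-rule pattern g'(h)*h' with inner function h(y) = -y**2/2 - 4*y/3 + 1/2; substituting u = h(y) collapses the integral.
Check: d/dy[2*exp(-y**2/2 - 4*y/3 + 1/2)/3] = (-6*y - 8)*exp(1/2)*exp(-4*y/3)*exp(-y**2/2)/9, which equals f(y).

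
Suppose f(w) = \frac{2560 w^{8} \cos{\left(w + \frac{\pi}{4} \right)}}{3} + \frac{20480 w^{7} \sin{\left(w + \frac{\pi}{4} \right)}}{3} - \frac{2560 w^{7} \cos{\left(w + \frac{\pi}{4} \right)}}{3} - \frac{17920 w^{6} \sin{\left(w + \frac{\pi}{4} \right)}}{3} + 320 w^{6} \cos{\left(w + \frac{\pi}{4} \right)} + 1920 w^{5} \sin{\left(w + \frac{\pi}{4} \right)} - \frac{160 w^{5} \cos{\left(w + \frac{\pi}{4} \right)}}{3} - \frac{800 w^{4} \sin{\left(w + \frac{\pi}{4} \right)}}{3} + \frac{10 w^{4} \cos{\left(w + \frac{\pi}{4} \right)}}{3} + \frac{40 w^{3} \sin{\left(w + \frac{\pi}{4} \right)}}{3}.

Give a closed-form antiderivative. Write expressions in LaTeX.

Recognize the product-rule pattern: f = u'v + uv' with u = \frac{10 \left(4 w^{2} - w\right)^{4}}{3}, v = \sin{\left(w + \frac{\pi}{4} \right)}, so integration by parts undoes it.
Check: d/dw[\frac{10 \left(4 w^{2} - w\right)^{4} \sin{\left(w + \frac{\pi}{4} \right)}}{3}] = \frac{2560 w^{8} \cos{\left(w + \frac{\pi}{4} \right)}}{3} + \frac{20480 w^{7} \sin{\left(w + \frac{\pi}{4} \right)}}{3} - \frac{2560 w^{7} \cos{\left(w + \frac{\pi}{4} \right)}}{3} - \frac{17920 w^{6} \sin{\left(w + \frac{\pi}{4} \right)}}{3} + 320 w^{6} \cos{\left(w + \frac{\pi}{4} \right)} + 1920 w^{5} \sin{\left(w + \frac{\pi}{4} \right)} - \frac{160 w^{5} \cos{\left(w + \frac{\pi}{4} \right)}}{3} - \frac{800 w^{4} \sin{\left(w + \frac{\pi}{4} \right)}}{3} + \frac{10 w^{4} \cos{\left(w + \frac{\pi}{4} \right)}}{3} + \frac{40 w^{3} \sin{\left(w + \frac{\pi}{4} \right)}}{3} = f(w).

An antiderivative is F(w) = \frac{10 \left(4 w^{2} - w\right)^{4} \sin{\left(w + \frac{\pi}{4} \right)}}{3}.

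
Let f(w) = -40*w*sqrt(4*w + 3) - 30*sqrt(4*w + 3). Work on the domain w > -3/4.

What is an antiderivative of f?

An antiderivative is F(w) = -(4*w + 3)**(5/2).

Integrate term by term and add the pieces.
Check: d/dw[-(4*w + 3)**(5/2)] = -40*w*sqrt(4*w + 3) - 30*sqrt(4*w + 3) = f(w).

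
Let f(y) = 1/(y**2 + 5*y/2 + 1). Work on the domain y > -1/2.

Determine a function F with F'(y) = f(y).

An antiderivative is F(y) = 2*(log(y + 1/2) - log(y + 2))/3.

The denominator factors as (y + 2)*(2*y + 1); partial fractions split f into directly integrable pieces: 4/(3*(2*y + 1)) - 2/(3*(y + 2)).
Check: d/dy[2*(log(y + 1/2) - log(y + 2))/3] = 2/(2*y**2 + 5*y + 2), which equals f(y).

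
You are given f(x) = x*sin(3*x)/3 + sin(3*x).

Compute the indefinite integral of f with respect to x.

F(x) = (-3*x*cos(3*x) + sin(3*x) - 9*cos(3*x))/27 + C

The integrand splits into summands that can be handled one at a time.
Check: d/dx[(-3*x*cos(3*x) + sin(3*x) - 9*cos(3*x))/27] = x*sin(3*x)/3 + sin(3*x) = f(x).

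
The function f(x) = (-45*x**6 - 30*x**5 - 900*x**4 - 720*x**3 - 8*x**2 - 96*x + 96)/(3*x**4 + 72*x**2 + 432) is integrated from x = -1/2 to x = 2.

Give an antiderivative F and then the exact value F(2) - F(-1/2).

f has the shape u'v + uv' for u = 2/(x**2/2 + 6) and v = -5*x**5/4 - 5*x**4/4 - x**2/3 + 2*x/3 — it is the derivative of the product u*v.
F(x) = -5*x**5/(x**2 + 12) - 5*x**4/(x**2 + 12) - 2*x**2/(3*x**2/2 + 18) + 4*x/(3*x**2/2 + 18) is an antiderivative of f.
Check: d/dx[-5*x**5/(x**2 + 12) - 5*x**4/(x**2 + 12) - 2*x**2/(3*x**2/2 + 18) + 4*x/(3*x**2/2 + 18)] = (-45*x**6 - 30*x**5 - 900*x**4 - 720*x**3 - 8*x**2 - 96*x + 96)/(3*x**4 + 72*x**2 + 432) = f(x).
F(2) = -15; F(-1/2) = -25/168.
Integral = F(2) - F(-1/2) = -2495/168.

Antiderivative: F(x) = -5*x**5/(x**2 + 12) - 5*x**4/(x**2 + 12) - 2*x**2/(3*x**2/2 + 18) + 4*x/(3*x**2/2 + 18); value = -2495/168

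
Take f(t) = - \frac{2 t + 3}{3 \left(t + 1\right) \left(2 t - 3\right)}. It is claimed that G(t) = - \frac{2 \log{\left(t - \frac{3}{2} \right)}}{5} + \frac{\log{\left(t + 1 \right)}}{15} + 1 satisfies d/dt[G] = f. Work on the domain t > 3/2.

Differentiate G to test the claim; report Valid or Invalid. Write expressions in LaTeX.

d/dt[G] = \frac{- 2 t - 3}{6 t^{2} - 3 t - 9}
This equals f(t) exactly, so the claim holds.

Valid - differentiating G returns exactly f.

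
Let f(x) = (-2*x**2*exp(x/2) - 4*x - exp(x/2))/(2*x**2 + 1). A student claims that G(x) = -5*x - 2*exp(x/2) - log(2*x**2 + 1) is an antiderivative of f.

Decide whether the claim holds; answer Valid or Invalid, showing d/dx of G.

Invalid: d/dx[G] - f = -5, which is not 0.

d/dx[G] = (-2*x**2*exp(x/2) - 10*x**2 - 4*x - exp(x/2) - 5)/(2*x**2 + 1)
d/dx[G] - f(x) = -5 != 0.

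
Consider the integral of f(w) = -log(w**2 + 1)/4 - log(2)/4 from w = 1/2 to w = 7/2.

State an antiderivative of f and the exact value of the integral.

Antiderivative: F(w) = -w*log(2*w**2 + 2)/4 + w/2 - atan(w)/2; value = -7*log(53/2)/8 - atan(7/2)/2 + log(5/2)/8 + atan(1/2)/2 + 3/2

A first test for any F(w): its w-derivative must equal f(w) identically.
F(w) = -w*log(2*w**2 + 2)/4 + w/2 - atan(w)/2 is an antiderivative of f.
Check: d/dw[-w*log(2*w**2 + 2)/4 + w/2 - atan(w)/2] = -log(w**2 + 1)/4 - log(2)/4 = f(w).
F(7/2) = -7*log(53/2)/8 - atan(7/2)/2 + 7/4; F(1/2) = -atan(1/2)/2 - log(5/2)/8 + 1/4.
Integral = F(7/2) - F(1/2) = -7*log(53/2)/8 - atan(7/2)/2 + log(5/2)/8 + atan(1/2)/2 + 3/2.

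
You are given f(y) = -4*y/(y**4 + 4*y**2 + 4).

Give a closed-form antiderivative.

f matches the chain-rule pattern g'(h)*h' with inner function h(y) = 2*y**2 + 4; substituting u = h(y) collapses the integral.
Check: d/dy[2/(y**2 + 2)] = -4*y/(y**4 + 4*y**2 + 4) = f(y).

An antiderivative is F(y) = 2/(y**2 + 2).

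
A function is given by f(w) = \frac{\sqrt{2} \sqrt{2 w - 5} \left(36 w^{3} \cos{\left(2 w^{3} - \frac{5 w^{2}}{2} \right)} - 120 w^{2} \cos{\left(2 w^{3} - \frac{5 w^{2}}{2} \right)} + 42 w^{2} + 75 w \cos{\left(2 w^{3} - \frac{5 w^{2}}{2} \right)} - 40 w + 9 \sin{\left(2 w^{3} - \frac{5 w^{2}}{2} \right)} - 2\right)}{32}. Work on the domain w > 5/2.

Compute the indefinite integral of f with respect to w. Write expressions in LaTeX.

f has the shape u'v + uv' for u = - \frac{3 \left(w - \frac{5}{2}\right)^{\frac{3}{2}}}{4} and v = - w^{2} - \frac{2 w}{3} - \frac{\sin{\left(2 w^{3} - \frac{5 w^{2}}{2} \right)}}{2} - 1 — it is the derivative of the product u*v.
Check: d/dw[- \frac{3 \left(w - \frac{5}{2}\right)^{\frac{3}{2}} \left(- w^{2} - \frac{2 w}{3} - \frac{\sin{\left(2 w^{3} - \frac{5 w^{2}}{2} \right)}}{2} - 1\right)}{4}] = \frac{\sqrt{2} \left(36 w^{3} \sqrt{2 w - 5} \cos{\left(2 w^{3} - \frac{5 w^{2}}{2} \right)} - 120 w^{2} \sqrt{2 w - 5} \cos{\left(2 w^{3} - \frac{5 w^{2}}{2} \right)} + 42 w^{2} \sqrt{2 w - 5} + 75 w \sqrt{2 w - 5} \cos{\left(2 w^{3} - \frac{5 w^{2}}{2} \right)} - 40 w \sqrt{2 w - 5} + 9 \sqrt{2 w - 5} \sin{\left(2 w^{3} - \frac{5 w^{2}}{2} \right)} - 2 \sqrt{2 w - 5}\right)}{32}, which equals f(w).

F(w) = - \frac{3 \left(w - \frac{5}{2}\right)^{\frac{3}{2}} \left(- w^{2} - \frac{2 w}{3} - \frac{\sin{\left(2 w^{3} - \frac{5 w^{2}}{2} \right)}}{2} - 1\right)}{4} + C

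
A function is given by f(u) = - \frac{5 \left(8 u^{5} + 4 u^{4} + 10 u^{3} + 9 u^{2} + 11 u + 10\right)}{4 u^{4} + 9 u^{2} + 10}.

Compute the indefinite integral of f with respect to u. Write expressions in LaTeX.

Recover f(u) by differentiating a candidate F(u); any mismatch rules it out.
Check: d/du[- 5 u^{2} - 5 u + \frac{5 \log{\left(\frac{2 u^{4}}{3} + \frac{3 u^{2}}{2} + \frac{5}{3} \right)}}{2}] = \frac{- 40 u^{5} - 20 u^{4} - 50 u^{3} - 45 u^{2} - 55 u - 50}{4 u^{4} + 9 u^{2} + 10}, which equals f(u).

F(u) = - 5 u^{2} - 5 u + \frac{5 \log{\left(\frac{2 u^{4}}{3} + \frac{3 u^{2}}{2} + \frac{5}{3} \right)}}{2} + C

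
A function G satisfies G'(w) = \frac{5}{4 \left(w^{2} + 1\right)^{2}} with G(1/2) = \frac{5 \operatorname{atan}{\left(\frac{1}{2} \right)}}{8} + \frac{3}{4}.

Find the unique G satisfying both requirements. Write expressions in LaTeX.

Recover the given G'(w) by differentiating a candidate G(w); any mismatch rules it out.
A general antiderivative is \frac{5 w}{8 w^{2} + 8} + \frac{5 \operatorname{atan}{\left(w \right)}}{8} + C.
The condition gives C = \frac{5 \operatorname{atan}{\left(\frac{1}{2} \right)}}{8} + \frac{3}{4} - (\frac{1}{4} + \frac{5 \operatorname{atan}{\left(\frac{1}{2} \right)}}{8}) = \frac{1}{2}.
So G(w) = \frac{5 w^{2} \operatorname{atan}{\left(w \right)} + 4 w^{2} + 5 w + 5 \operatorname{atan}{\left(w \right)} + 4}{8 w^{2} + 8}.
Check: d/dw[\frac{5 w^{2} \operatorname{atan}{\left(w \right)} + 4 w^{2} + 5 w + 5 \operatorname{atan}{\left(w \right)} + 4}{8 w^{2} + 8}] = \frac{5}{4 w^{4} + 8 w^{2} + 4}, which equals G'(w).

G(w) = \frac{5 w^{2} \operatorname{atan}{\left(w \right)} + 4 w^{2} + 5 w + 5 \operatorname{atan}{\left(w \right)} + 4}{8 w^{2} + 8}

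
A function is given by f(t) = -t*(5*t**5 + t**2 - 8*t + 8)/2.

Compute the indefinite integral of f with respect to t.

F(t) = -5*t**7/14 - t**4/8 + 4*t**3/3 - 2*t**2 + C

Whatever form F(t) takes, F'(t) = f(t) is non-negotiable.
Check: d/dt[-5*t**7/14 - t**4/8 + 4*t**3/3 - 2*t**2] = -5*t**6/2 - t**3/2 + 4*t**2 - 4*t, which equals f(t).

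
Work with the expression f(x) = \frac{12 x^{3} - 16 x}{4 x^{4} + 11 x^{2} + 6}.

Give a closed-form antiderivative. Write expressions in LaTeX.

An antiderivative is F(x) = 4 \log{\left(x^{2} + 2 \right)} - \frac{5 \log{\left(4 x^{2} + 3 \right)}}{2}.

Check any antiderivative F(x) by computing F'(x) and comparing it with f(x).
Check: d/dx[4 \log{\left(x^{2} + 2 \right)} - \frac{5 \log{\left(4 x^{2} + 3 \right)}}{2}] = \frac{12 x^{3} - 16 x}{4 x^{4} + 11 x^{2} + 6} = f(x).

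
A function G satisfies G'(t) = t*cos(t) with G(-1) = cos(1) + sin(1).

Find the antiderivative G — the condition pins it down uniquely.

G(t) = t*sin(t) + cos(t)

Check a candidate G(t) by differentiating: d/dt[G] must match the given G'(t).
A general antiderivative is t*sin(t) + cos(t) + C.
The condition gives C = cos(1) + sin(1) - (cos(1) + sin(1)) = 0.
So G(t) = t*sin(t) + cos(t).
Check: d/dt[t*sin(t) + cos(t)] = t*cos(t) = G'(t).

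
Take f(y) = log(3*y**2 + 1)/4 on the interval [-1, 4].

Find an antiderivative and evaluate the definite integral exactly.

Antiderivative: F(y) = y*log(3*y**2 + 1)/4 - y/2 + sqrt(3)*atan(sqrt(3)*y)/6; value = -5/2 + sqrt(3)*pi/18 + log(4)/4 + sqrt(3)*atan(4*sqrt(3))/6 + log(49)

A candidate is checked by its d/dy: the result must match f(y).
F(y) = y*log(3*y**2 + 1)/4 - y/2 + sqrt(3)*atan(sqrt(3)*y)/6 is an antiderivative of f.
Check: d/dy[y*log(3*y**2 + 1)/4 - y/2 + sqrt(3)*atan(sqrt(3)*y)/6] = log(3*y**2 + 1)/4 = f(y).
F(4) = -2 + sqrt(3)*atan(4*sqrt(3))/6 + log(49); F(-1) = -log(4)/4 - sqrt(3)*pi/18 + 1/2.
Integral = F(4) - F(-1) = -5/2 + sqrt(3)*pi/18 + log(4)/4 + sqrt(3)*atan(4*sqrt(3))/6 + log(49).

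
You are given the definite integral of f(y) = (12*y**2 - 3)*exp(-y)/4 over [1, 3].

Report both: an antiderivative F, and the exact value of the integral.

Recognize the product-rule pattern: f = u'v + uv' with u = -3*y**2 - 6*y - 21/4, v = exp(-y), so integration by parts undoes it.
F(y) = -3*y**2*exp(-y) - 6*y*exp(-y) - 21*exp(-y)/4 is an antiderivative of f.
Check: d/dy[-3*y**2*exp(-y) - 6*y*exp(-y) - 21*exp(-y)/4] = (12*y**2 - 3)*exp(-y)/4 = f(y).
F(3) = -201*exp(-3)/4; F(1) = -57*exp(-1)/4.
Integral = F(3) - F(1) = -201*exp(-3)/4 + 57*exp(-1)/4.

Antiderivative: F(y) = -3*y**2*exp(-y) - 6*y*exp(-y) - 21*exp(-y)/4; value = -201*exp(-3)/4 + 57*exp(-1)/4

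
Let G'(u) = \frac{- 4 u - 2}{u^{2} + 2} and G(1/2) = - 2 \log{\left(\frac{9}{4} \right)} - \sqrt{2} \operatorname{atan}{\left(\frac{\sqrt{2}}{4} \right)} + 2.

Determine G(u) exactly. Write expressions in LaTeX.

Recover the given G'(u) by differentiating a candidate G(u); any mismatch rules it out.
A general antiderivative is - 2 \log{\left(u^{2} + 2 \right)} - \sqrt{2} \operatorname{atan}{\left(\frac{\sqrt{2} u}{2} \right)} + C.
The condition gives C = - 2 \log{\left(\frac{9}{4} \right)} - \sqrt{2} \operatorname{atan}{\left(\frac{\sqrt{2}}{4} \right)} + 2 - (- 2 \log{\left(\frac{9}{4} \right)} - \sqrt{2} \operatorname{atan}{\left(\frac{\sqrt{2}}{4} \right)}) = 2.
So G(u) = - 2 \log{\left(u^{2} + 2 \right)} - \sqrt{2} \operatorname{atan}{\left(\frac{\sqrt{2} u}{2} \right)} + 2.
Check: d/du[- 2 \log{\left(u^{2} + 2 \right)} - \sqrt{2} \operatorname{atan}{\left(\frac{\sqrt{2} u}{2} \right)} + 2] = \frac{- 4 u - 2}{u^{2} + 2} = G'(u).

G(u) = - 2 \log{\left(u^{2} + 2 \right)} - \sqrt{2} \operatorname{atan}{\left(\frac{\sqrt{2} u}{2} \right)} + 2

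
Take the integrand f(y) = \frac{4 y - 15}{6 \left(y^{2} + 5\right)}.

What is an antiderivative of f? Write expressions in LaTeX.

An antiderivative is F(y) = \frac{2 \log{\left(y^{2} + 5 \right)} - 3 \sqrt{5} \operatorname{atan}{\left(\frac{\sqrt{5} y}{5} \right)}}{6}.

A candidate is checked by its d/dy: the result must match f(y).
Check: d/dy[\frac{2 \log{\left(y^{2} + 5 \right)} - 3 \sqrt{5} \operatorname{atan}{\left(\frac{\sqrt{5} y}{5} \right)}}{6}] = \frac{4 y - 15}{6 y^{2} + 30}, which equals f(y).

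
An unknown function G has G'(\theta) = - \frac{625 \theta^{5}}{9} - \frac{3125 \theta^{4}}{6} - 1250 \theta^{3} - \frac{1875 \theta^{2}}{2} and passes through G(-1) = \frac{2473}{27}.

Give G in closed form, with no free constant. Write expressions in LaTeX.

The substitution u = \frac{5 \theta^{2}}{3} + 5 \theta works: G'(\theta) is exactly (dG/du)*(du/d\theta) for that inner function.
A general antiderivative is - \frac{5 \left(\frac{5 \theta^{2}}{3} + 5 \theta\right)^{3}}{2} + C.
The condition gives C = \frac{2473}{27} - (\frac{2500}{27}) = -1.
So G(\theta) = - \frac{625 \theta^{6}}{54} - \frac{625 \theta^{5}}{6} - \frac{625 \theta^{4}}{2} - \frac{625 \theta^{3}}{2} - 1.
Check: d/d\theta[- \frac{625 \theta^{6}}{54} - \frac{625 \theta^{5}}{6} - \frac{625 \theta^{4}}{2} - \frac{625 \theta^{3}}{2} - 1] = - \frac{625 \theta^{5}}{9} - \frac{3125 \theta^{4}}{6} - 1250 \theta^{3} - \frac{1875 \theta^{2}}{2} = G'(\theta).

G(\theta) = - \frac{625 \theta^{6}}{54} - \frac{625 \theta^{5}}{6} - \frac{625 \theta^{4}}{2} - \frac{625 \theta^{3}}{2} - 1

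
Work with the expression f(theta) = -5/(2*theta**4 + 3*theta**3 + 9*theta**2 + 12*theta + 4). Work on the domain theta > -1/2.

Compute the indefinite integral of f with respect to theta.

F(theta) = (-40*log(theta + 1/2) + 34*log(theta + 1) + 3*log(theta**2 + 4) + 7*atan(theta/2))/34 + C

The denominator factors as (theta + 1)*(2*theta + 1)*(theta**2 + 4); partial fractions split f into directly integrable pieces: (3*theta + 7)/(17*(theta**2 + 4)) - 40/(17*(2*theta + 1)) + 1/(theta + 1).
Check: d/dtheta[(-40*log(theta + 1/2) + 34*log(theta + 1) + 3*log(theta**2 + 4) + 7*atan(theta/2))/34] = -5/(2*theta**4 + 3*theta**3 + 9*theta**2 + 12*theta + 4) = f(theta).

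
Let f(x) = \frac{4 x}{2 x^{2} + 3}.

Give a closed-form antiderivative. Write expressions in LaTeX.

An antiderivative is F(x) = \log{\left(2 x^{2} + 3 \right)}.

f matches the chain-rule pattern g'(h)*h' with inner function h(x) = 2 x^{2} + 3; substituting u = h(x) collapses the integral.
Check: d/dx[\log{\left(2 x^{2} + 3 \right)}] = \frac{4 x}{2 x^{2} + 3} = f(x).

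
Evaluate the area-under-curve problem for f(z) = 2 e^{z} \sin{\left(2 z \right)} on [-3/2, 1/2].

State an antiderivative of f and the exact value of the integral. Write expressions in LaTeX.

Antiderivative: F(z) = \frac{2 e^{z} \sin{\left(2 z \right)}}{5} - \frac{4 e^{z} \cos{\left(2 z \right)}}{5}; value = - \frac{4 e^{\frac{1}{2}} \cos{\left(1 \right)}}{5} + \frac{4 \cos{\left(3 \right)}}{5 e^{\frac{3}{2}}} + \frac{2 \sin{\left(3 \right)}}{5 e^{\frac{3}{2}}} + \frac{2 e^{\frac{1}{2}} \sin{\left(1 \right)}}{5}

Differentiate the proposed F(z) back; it has to land on f(z) exactly.
F(z) = \frac{2 e^{z} \sin{\left(2 z \right)}}{5} - \frac{4 e^{z} \cos{\left(2 z \right)}}{5} is an antiderivative of f.
Check: d/dz[\frac{2 e^{z} \sin{\left(2 z \right)}}{5} - \frac{4 e^{z} \cos{\left(2 z \right)}}{5}] = 2 e^{z} \sin{\left(2 z \right)} = f(z).
F(1/2) = - \frac{4 e^{\frac{1}{2}} \cos{\left(1 \right)}}{5} + \frac{2 e^{\frac{1}{2}} \sin{\left(1 \right)}}{5}; F(-3/2) = - \frac{2 \sin{\left(3 \right)}}{5 e^{\frac{3}{2}}} - \frac{4 \cos{\left(3 \right)}}{5 e^{\frac{3}{2}}}.
Integral = F(1/2) - F(-3/2) = - \frac{4 e^{\frac{1}{2}} \cos{\left(1 \right)}}{5} + \frac{4 \cos{\left(3 \right)}}{5 e^{\frac{3}{2}}} + \frac{2 \sin{\left(3 \right)}}{5 e^{\frac{3}{2}}} + \frac{2 e^{\frac{1}{2}} \sin{\left(1 \right)}}{5}.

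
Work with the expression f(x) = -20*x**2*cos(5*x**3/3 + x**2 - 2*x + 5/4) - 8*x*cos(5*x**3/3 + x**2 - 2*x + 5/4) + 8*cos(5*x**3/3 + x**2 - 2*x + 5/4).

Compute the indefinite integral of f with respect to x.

F(x) = -4*sin(5*x**3/3 + x**2 - 2*x + 5/4) + C

f matches the chain-rule pattern g'(h)*h' with inner function h(x) = 5*x**3/3 + x**2 - 2*x + 5/4; substituting u = h(x) collapses the integral.
Check: d/dx[-4*sin(5*x**3/3 + x**2 - 2*x + 5/4)] = -20*x**2*cos(5*x**3/3 + x**2 - 2*x + 5/4) - 8*x*cos(5*x**3/3 + x**2 - 2*x + 5/4) + 8*cos(5*x**3/3 + x**2 - 2*x + 5/4) = f(x).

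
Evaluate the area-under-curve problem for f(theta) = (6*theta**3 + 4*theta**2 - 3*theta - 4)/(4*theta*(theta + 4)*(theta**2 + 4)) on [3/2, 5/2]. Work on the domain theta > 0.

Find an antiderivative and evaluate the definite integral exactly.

Antiderivative: F(theta) = -(10*log(theta) - 156*log(theta + 4) - 47*log(theta**2 + 4) + 88*atan(theta/2))/160; value = -39*log(11/2)/40 - 47*log(25/4)/160 - 11*atan(5/4)/20 - log(5/2)/16 + log(3/2)/16 + 11*atan(3/4)/20 + 47*log(41/4)/160 + 39*log(13/2)/40

The denominator factors as 4*theta*(theta + 4)*(theta**2 + 4); partial fractions split f into directly integrable pieces: (47*theta - 88)/(80*(theta**2 + 4)) + 39/(40*(theta + 4)) - 1/(16*theta).
F(theta) = -(10*log(theta) - 156*log(theta + 4) - 47*log(theta**2 + 4) + 88*atan(theta/2))/160 is an antiderivative of f.
Check: d/dtheta[-(10*log(theta) - 156*log(theta + 4) - 47*log(theta**2 + 4) + 88*atan(theta/2))/160] = (6*theta**3 + 4*theta**2 - 3*theta - 4)/(4*theta**4 + 16*theta**3 + 16*theta**2 + 64*theta), which equals f(theta).
F(5/2) = -11*atan(5/4)/20 - log(5/2)/16 + 47*log(41/4)/160 + 39*log(13/2)/40; F(3/2) = -11*atan(3/4)/20 - log(3/2)/16 + 47*log(25/4)/160 + 39*log(11/2)/40.
Integral = F(5/2) - F(3/2) = -39*log(11/2)/40 - 47*log(25/4)/160 - 11*atan(5/4)/20 - log(5/2)/16 + log(3/2)/16 + 11*atan(3/4)/20 + 47*log(41/4)/160 + 39*log(13/2)/40.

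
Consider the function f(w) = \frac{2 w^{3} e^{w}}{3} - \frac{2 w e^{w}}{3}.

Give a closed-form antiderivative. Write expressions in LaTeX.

Recognize the product-rule pattern: f = u'v + uv' with u = \frac{2 w^{3}}{3} - 2 w^{2} + \frac{10 w}{3} - \frac{10}{3}, v = e^{w}, so integration by parts undoes it.
Check: d/dw[\frac{2 w^{3} e^{w}}{3} - 2 w^{2} e^{w} + \frac{10 w e^{w}}{3} - \frac{10 e^{w}}{3}] = \frac{2 w^{3} e^{w}}{3} - \frac{2 w e^{w}}{3} = f(w).

An antiderivative is F(w) = \frac{2 w^{3} e^{w}}{3} - 2 w^{2} e^{w} + \frac{10 w e^{w}}{3} - \frac{10 e^{w}}{3}.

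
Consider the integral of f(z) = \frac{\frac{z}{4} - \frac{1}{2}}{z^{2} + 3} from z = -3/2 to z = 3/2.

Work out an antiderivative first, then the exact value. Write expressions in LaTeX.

A first test for any F(z): its z-derivative must equal f(z) identically.
F(z) = \frac{\log{\left(z^{2} + 3 \right)}}{8} - \frac{\sqrt{3} \operatorname{atan}{\left(\frac{\sqrt{3} z}{3} \right)}}{6} is an antiderivative of f.
Check: d/dz[\frac{\log{\left(z^{2} + 3 \right)}}{8} - \frac{\sqrt{3} \operatorname{atan}{\left(\frac{\sqrt{3} z}{3} \right)}}{6}] = \frac{z - 2}{4 z^{2} + 12}, which equals f(z).
F(3/2) = - \frac{\sqrt{3} \operatorname{atan}{\left(\frac{\sqrt{3}}{2} \right)}}{6} + \frac{\log{\left(\frac{21}{4} \right)}}{8}; F(-3/2) = \frac{\sqrt{3} \operatorname{atan}{\left(\frac{\sqrt{3}}{2} \right)}}{6} + \frac{\log{\left(\frac{21}{4} \right)}}{8}.
Integral = F(3/2) - F(-3/2) = - \frac{\sqrt{3} \operatorname{atan}{\left(\frac{\sqrt{3}}{2} \right)}}{3}.

Antiderivative: F(z) = \frac{\log{\left(z^{2} + 3 \right)}}{8} - \frac{\sqrt{3} \operatorname{atan}{\left(\frac{\sqrt{3} z}{3} \right)}}{6}; value = - \frac{\sqrt{3} \operatorname{atan}{\left(\frac{\sqrt{3}}{2} \right)}}{3}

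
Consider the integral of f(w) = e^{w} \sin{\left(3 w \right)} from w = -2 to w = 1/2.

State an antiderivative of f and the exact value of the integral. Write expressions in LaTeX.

An antiderivative F(w) passes only if d/dw[F] lands on f(w) exactly.
F(w) = - \frac{\left(- \sin{\left(3 w \right)} + 3 \cos{\left(3 w \right)}\right) e^{w}}{10} is an antiderivative of f.
Check: d/dw[- \frac{\left(- \sin{\left(3 w \right)} + 3 \cos{\left(3 w \right)}\right) e^{w}}{10}] = e^{w} \sin{\left(3 w \right)} = f(w).
F(1/2) = - \frac{3 e^{\frac{1}{2}} \cos{\left(\frac{3}{2} \right)}}{10} + \frac{e^{\frac{1}{2}} \sin{\left(\frac{3}{2} \right)}}{10}; F(-2) = - \frac{3 \cos{\left(6 \right)}}{10 e^{2}} - \frac{\sin{\left(6 \right)}}{10 e^{2}}.
Integral = F(1/2) - F(-2) = - \frac{3 e^{\frac{1}{2}} \cos{\left(\frac{3}{2} \right)}}{10} + \frac{\sin{\left(6 \right)}}{10 e^{2}} + \frac{3 \cos{\left(6 \right)}}{10 e^{2}} + \frac{e^{\frac{1}{2}} \sin{\left(\frac{3}{2} \right)}}{10}.

Antiderivative: F(w) = - \frac{\left(- \sin{\left(3 w \right)} + 3 \cos{\left(3 w \right)}\right) e^{w}}{10}; value = - \frac{3 e^{\frac{1}{2}} \cos{\left(\frac{3}{2} \right)}}{10} + \frac{\sin{\left(6 \right)}}{10 e^{2}} + \frac{3 \cos{\left(6 \right)}}{10 e^{2}} + \frac{e^{\frac{1}{2}} \sin{\left(\frac{3}{2} \right)}}{10}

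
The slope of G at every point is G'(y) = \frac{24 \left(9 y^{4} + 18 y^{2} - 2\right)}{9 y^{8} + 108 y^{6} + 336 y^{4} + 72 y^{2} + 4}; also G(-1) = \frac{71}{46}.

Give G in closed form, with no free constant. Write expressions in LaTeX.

Recognize the product-rule pattern: G'(y) = u'v + uv' with u = - 4 y, v = \frac{1}{\frac{y^{4}}{2} + 3 y^{2} + \frac{1}{3}}, so integration by parts undoes it.
A general antiderivative is - \frac{4 y}{\frac{y^{4}}{2} + 3 y^{2} + \frac{1}{3}} + C.
The condition gives C = \frac{71}{46} - (\frac{24}{23}) = \frac{1}{2}.
So G(y) = - \frac{4 y}{\frac{y^{4}}{2} + 3 y^{2} + \frac{1}{3}} + \frac{1}{2}.
Check: d/dy[- \frac{4 y}{\frac{y^{4}}{2} + 3 y^{2} + \frac{1}{3}} + \frac{1}{2}] = \frac{216 y^{4} + 432 y^{2} - 48}{9 y^{8} + 108 y^{6} + 336 y^{4} + 72 y^{2} + 4}, which equals G'(y).

G(y) = - \frac{4 y}{\frac{y^{4}}{2} + 3 y^{2} + \frac{1}{3}} + \frac{1}{2}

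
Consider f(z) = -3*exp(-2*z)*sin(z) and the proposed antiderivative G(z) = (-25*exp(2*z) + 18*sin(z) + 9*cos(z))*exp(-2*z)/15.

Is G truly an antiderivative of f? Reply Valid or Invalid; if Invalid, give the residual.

d/dz[G] = -3*exp(-2*z)*sin(z)
This equals f(z) exactly, so the claim holds.

Valid. The derivative of G reproduces f.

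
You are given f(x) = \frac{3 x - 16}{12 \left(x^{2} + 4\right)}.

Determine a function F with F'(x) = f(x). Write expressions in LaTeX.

An antiderivative is F(x) = \frac{\log{\left(x^{2} + 4 \right)}}{8} - \frac{2 \operatorname{atan}{\left(\frac{x}{2} \right)}}{3}.

Whatever form F(x) takes, F'(x) = f(x) is non-negotiable.
Check: d/dx[\frac{\log{\left(x^{2} + 4 \right)}}{8} - \frac{2 \operatorname{atan}{\left(\frac{x}{2} \right)}}{3}] = \frac{3 x - 16}{12 x^{2} + 48}, which equals f(x).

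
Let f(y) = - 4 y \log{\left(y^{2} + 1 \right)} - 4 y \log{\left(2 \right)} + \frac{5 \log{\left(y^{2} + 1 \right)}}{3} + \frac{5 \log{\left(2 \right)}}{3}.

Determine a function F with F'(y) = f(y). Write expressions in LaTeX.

Integrate term by term and add the pieces.
Check: d/dy[- \frac{6 y^{2} \log{\left(2 y^{2} + 2 \right)} - 6 y^{2} - 5 y \log{\left(2 y^{2} + 2 \right)} + 10 y + 6 \log{\left(y^{2} + 1 \right)} - 10 \operatorname{atan}{\left(y \right)}}{3}] = - 4 y \log{\left(y^{2} + 1 \right)} - 4 y \log{\left(2 \right)} + \frac{5 \log{\left(y^{2} + 1 \right)}}{3} + \frac{5 \log{\left(2 \right)}}{3} = f(y).

An antiderivative is F(y) = - \frac{6 y^{2} \log{\left(2 y^{2} + 2 \right)} - 6 y^{2} - 5 y \log{\left(2 y^{2} + 2 \right)} + 10 y + 6 \log{\left(y^{2} + 1 \right)} - 10 \operatorname{atan}{\left(y \right)}}{3}.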